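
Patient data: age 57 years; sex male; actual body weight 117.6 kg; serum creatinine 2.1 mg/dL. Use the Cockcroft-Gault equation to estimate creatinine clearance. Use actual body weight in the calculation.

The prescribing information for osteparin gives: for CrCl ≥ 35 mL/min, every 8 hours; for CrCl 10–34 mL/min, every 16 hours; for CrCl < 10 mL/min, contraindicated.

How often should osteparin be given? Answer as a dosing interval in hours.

every 8 hours

CrCl = (140 − 57) × 117.6 / (72 × 2.1) = 9760.8 / 151.20 ≈ 64.6 mL/min
CrCl ≈ 65 mL/min → bracket ≥ 35 mL/min → every 8 hours.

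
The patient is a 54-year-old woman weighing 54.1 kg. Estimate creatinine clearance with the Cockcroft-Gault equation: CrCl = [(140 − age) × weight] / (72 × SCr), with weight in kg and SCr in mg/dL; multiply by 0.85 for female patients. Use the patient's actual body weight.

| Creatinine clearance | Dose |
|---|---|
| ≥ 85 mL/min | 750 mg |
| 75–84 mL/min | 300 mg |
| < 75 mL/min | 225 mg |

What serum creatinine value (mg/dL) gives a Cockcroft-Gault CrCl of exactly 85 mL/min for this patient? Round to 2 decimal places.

0.65 mg/dL

Standard dose requires CrCl ≥ 85 mL/min.
Set (140 − 54) × 54.1 × 0.85 / (72 × SCr) = 85
SCr = (140 − 54) × 54.1 × 0.85 / (72 × 85) = 0.646 mg/dL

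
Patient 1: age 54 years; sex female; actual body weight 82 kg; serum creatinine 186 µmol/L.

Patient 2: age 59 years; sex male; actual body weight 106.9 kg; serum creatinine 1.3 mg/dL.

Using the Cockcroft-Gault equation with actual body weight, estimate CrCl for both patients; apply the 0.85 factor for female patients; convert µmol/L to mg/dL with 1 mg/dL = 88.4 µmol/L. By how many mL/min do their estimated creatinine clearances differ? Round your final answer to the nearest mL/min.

53 mL/min

Patient 1: SCr = 186 / 88.4 = 2.104 mg/dL
Patient 1: CrCl = (140 − 54) × 82 / (72 × 2.104) × 0.85 = 7052.0 / 151.49 × 0.85 ≈ 39.6 mL/min
Patient 2: CrCl = (140 − 59) × 106.9 / (72 × 1.3) = 8658.9 / 93.60 ≈ 92.5 mL/min
|39.6 − 92.5| = 52.9 mL/min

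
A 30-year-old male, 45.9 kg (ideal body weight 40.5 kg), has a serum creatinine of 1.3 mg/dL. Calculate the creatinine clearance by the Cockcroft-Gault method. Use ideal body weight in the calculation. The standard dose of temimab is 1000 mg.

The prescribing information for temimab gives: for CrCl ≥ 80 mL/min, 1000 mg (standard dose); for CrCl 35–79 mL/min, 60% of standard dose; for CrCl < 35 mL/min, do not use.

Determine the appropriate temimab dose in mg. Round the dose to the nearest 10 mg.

600 mg

CrCl = (140 − 30) × 40.5 / (72 × 1.3) = 4455.0 / 93.60 ≈ 47.6 mL/min
CrCl ≈ 48 mL/min → bracket 35–79 mL/min.
60% of 1000 mg = 600 mg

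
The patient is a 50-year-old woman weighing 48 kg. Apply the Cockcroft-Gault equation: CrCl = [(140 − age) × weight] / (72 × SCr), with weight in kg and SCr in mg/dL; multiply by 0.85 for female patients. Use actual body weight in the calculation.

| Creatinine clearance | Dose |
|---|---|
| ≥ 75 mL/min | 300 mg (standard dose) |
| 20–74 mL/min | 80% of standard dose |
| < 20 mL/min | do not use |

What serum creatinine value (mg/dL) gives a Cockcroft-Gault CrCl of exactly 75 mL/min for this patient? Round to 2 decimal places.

Standard dose requires CrCl ≥ 75 mL/min.
Set (140 − 50) × 48 × 0.85 / (72 × SCr) = 75
SCr = (140 − 50) × 48 × 0.85 / (72 × 75) = 0.680 mg/dL

0.68 mg/dL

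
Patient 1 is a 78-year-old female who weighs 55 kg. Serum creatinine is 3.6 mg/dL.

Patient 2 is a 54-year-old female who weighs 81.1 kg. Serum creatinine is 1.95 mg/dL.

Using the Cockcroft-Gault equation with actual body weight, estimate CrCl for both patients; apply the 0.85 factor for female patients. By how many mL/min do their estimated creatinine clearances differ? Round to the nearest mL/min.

31 mL/min

Patient 1: CrCl = (140 − 78) × 55 / (72 × 3.6) × 0.85 = 3410.0 / 259.20 × 0.85 ≈ 11.2 mL/min
Patient 2: CrCl = (140 − 54) × 81.1 / (72 × 1.95) × 0.85 = 6974.6 / 140.40 × 0.85 ≈ 42.2 mL/min
|11.2 − 42.2| = 31.0 mL/min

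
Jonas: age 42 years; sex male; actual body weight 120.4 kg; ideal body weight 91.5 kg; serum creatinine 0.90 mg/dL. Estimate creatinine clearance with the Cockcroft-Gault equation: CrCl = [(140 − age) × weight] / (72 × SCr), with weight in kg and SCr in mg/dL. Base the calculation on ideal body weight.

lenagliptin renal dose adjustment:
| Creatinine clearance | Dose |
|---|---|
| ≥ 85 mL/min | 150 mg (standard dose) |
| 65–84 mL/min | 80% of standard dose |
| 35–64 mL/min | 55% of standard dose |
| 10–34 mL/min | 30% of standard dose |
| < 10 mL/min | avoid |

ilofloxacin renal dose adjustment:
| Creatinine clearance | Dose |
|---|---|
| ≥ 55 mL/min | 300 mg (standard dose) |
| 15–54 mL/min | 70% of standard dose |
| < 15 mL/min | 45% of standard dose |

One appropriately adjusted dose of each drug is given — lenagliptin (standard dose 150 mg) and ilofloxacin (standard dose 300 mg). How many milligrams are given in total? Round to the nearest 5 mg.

450 mg

CrCl = (140 − 42) × 91.5 / (72 × 0.9) = 8967.0 / 64.80 ≈ 138.4 mL/min
CrCl ≈ 138 mL/min.
lenagliptin: ≥ 85 mL/min → 100% of 150 mg = 150 mg.
ilofloxacin: ≥ 55 mL/min → 100% of 300 mg = 300 mg.
Total = 150 + 300 = 450 mg.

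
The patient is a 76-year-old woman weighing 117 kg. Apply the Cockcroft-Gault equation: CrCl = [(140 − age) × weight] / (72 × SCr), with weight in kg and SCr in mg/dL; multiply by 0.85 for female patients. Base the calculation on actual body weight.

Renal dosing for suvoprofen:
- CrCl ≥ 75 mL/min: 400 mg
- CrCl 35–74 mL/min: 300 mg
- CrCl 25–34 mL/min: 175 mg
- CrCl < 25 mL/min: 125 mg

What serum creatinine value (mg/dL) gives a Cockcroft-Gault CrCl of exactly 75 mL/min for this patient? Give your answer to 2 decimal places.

1.18 mg/dL

Standard dose requires CrCl ≥ 75 mL/min.
Set (140 − 76) × 117 × 0.85 / (72 × SCr) = 75
SCr = (140 − 76) × 117 × 0.85 / (72 × 75) = 1.179 mg/dL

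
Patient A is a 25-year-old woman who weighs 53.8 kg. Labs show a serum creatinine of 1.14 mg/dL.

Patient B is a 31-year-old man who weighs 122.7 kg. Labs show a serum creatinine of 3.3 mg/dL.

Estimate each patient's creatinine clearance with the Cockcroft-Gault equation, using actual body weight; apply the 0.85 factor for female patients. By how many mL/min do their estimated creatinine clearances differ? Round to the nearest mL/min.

Patient A: CrCl = (140 − 25) × 53.8 / (72 × 1.14) × 0.85 = 6187.0 / 82.08 × 0.85 ≈ 64.1 mL/min
Patient B: CrCl = (140 − 31) × 122.7 / (72 × 3.3) = 13374.3 / 237.60 ≈ 56.3 mL/min
|64.1 − 56.3| = 7.8 mL/min

8 mL/min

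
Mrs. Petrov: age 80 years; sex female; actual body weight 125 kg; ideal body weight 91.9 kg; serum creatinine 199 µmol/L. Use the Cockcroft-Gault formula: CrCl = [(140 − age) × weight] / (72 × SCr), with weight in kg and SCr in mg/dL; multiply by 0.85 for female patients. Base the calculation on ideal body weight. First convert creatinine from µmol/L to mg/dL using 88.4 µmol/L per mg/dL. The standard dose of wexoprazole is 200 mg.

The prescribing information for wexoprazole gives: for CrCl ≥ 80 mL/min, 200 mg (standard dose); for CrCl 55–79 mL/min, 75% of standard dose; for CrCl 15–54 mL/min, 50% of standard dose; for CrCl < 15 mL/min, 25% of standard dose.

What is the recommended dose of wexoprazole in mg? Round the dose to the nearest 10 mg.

SCr = 199 / 88.4 = 2.251 mg/dL
CrCl = (140 − 80) × 91.9 / (72 × 2.251) × 0.85 = 5514.0 / 162.07 × 0.85 ≈ 28.9 mL/min
CrCl ≈ 29 mL/min → bracket 15–54 mL/min.
50% of 200 mg = 100 mg

100 mg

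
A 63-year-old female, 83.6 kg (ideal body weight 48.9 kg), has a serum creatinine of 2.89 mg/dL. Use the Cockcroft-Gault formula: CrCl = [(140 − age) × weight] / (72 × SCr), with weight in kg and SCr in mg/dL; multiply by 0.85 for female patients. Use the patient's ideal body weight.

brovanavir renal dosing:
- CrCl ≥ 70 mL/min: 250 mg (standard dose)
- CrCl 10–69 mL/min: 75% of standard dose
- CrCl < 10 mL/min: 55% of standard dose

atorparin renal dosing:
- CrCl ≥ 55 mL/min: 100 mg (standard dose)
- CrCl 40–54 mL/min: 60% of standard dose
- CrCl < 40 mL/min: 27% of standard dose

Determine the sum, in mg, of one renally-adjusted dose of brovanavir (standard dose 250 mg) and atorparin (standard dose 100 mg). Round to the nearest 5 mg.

215 mg

CrCl = (140 − 63) × 48.9 / (72 × 2.89) × 0.85 = 3765.3 / 208.08 × 0.85 ≈ 15.4 mL/min
CrCl ≈ 15 mL/min.
brovanavir: 10–69 mL/min → 75% of 250 mg = 187.5 mg.
atorparin: < 40 mL/min → 27% of 100 mg = 27 mg.
Total = 187.5 + 27 = 214.5 mg.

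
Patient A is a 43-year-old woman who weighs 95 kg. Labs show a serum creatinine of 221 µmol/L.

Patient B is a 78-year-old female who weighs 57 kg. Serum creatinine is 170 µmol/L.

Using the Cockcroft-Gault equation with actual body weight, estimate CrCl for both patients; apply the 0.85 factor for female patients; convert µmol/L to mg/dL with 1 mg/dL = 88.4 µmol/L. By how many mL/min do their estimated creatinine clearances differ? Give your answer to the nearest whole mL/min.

22 mL/min

Patient A: SCr = 221 / 88.4 = 2.5 mg/dL
Patient A: CrCl = (140 − 43) × 95 / (72 × 2.5) × 0.85 = 9215.0 / 180.00 × 0.85 ≈ 43.5 mL/min
Patient B: SCr = 170 / 88.4 = 1.923 mg/dL
Patient B: CrCl = (140 − 78) × 57 / (72 × 1.923) × 0.85 = 3534.0 / 138.46 × 0.85 ≈ 21.7 mL/min
|43.5 − 21.7| = 21.8 mL/min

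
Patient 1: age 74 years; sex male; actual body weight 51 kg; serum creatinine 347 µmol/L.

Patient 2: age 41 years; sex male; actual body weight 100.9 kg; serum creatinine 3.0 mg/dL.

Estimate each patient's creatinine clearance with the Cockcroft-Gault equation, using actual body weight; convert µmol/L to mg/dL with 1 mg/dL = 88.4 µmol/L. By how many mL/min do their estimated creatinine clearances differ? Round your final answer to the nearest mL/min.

34 mL/min

Patient 1: SCr = 347 / 88.4 = 3.925 mg/dL
Patient 1: CrCl = (140 − 74) × 51 / (72 × 3.925) = 3366.0 / 282.60 ≈ 11.9 mL/min
Patient 2: CrCl = (140 − 41) × 100.9 / (72 × 3) = 9989.1 / 216.00 ≈ 46.2 mL/min
|11.9 − 46.2| = 34.3 mL/min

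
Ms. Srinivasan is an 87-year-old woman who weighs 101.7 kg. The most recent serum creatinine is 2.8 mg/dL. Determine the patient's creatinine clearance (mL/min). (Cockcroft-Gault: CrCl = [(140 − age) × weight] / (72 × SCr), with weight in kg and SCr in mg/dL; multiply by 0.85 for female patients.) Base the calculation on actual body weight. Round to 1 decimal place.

22.7 mL/min

CrCl = (140 − 87) × 101.7 / (72 × 2.8) × 0.85 = 5390.1 / 201.60 × 0.85 ≈ 22.7 mL/min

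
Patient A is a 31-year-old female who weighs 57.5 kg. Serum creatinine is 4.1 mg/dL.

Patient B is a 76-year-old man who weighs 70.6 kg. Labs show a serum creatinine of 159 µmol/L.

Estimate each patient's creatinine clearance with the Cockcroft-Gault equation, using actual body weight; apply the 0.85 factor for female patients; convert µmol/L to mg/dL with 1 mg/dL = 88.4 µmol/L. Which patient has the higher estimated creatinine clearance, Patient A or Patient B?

Patient A: CrCl = (140 − 31) × 57.5 / (72 × 4.1) × 0.85 = 6267.5 / 295.20 × 0.85 ≈ 18.0 mL/min
Patient B: SCr = 159 / 88.4 = 1.799 mg/dL
Patient B: CrCl = (140 − 76) × 70.6 / (72 × 1.799) = 4518.4 / 129.53 ≈ 34.9 mL/min
18.0 vs 34.9 mL/min → Patient B is higher.

Patient B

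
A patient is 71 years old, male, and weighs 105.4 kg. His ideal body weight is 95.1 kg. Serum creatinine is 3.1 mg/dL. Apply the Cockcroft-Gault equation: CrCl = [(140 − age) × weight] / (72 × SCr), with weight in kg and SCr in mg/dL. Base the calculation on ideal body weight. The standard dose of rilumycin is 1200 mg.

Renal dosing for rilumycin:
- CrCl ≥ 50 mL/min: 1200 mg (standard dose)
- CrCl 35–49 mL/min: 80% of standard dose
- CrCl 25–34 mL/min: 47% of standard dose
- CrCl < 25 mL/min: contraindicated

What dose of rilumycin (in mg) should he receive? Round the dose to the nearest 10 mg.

CrCl = (140 − 71) × 95.1 / (72 × 3.1) = 6561.9 / 223.20 ≈ 29.4 mL/min
CrCl ≈ 29 mL/min → bracket 25–34 mL/min.
47% of 1200 mg = 564 mg → 560 mg

560 mg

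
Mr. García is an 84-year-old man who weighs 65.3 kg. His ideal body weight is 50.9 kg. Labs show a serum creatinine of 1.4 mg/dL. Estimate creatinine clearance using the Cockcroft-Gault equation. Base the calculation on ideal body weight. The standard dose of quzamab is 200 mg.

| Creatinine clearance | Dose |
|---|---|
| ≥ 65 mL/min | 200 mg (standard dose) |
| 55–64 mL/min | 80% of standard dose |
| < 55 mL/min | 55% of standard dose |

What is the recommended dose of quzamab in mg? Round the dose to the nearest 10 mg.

110 mg

CrCl = (140 − 84) × 50.9 / (72 × 1.4) = 2850.4 / 100.80 ≈ 28.3 mL/min
CrCl ≈ 28 mL/min → bracket < 55 mL/min.
55% of 200 mg = 110 mg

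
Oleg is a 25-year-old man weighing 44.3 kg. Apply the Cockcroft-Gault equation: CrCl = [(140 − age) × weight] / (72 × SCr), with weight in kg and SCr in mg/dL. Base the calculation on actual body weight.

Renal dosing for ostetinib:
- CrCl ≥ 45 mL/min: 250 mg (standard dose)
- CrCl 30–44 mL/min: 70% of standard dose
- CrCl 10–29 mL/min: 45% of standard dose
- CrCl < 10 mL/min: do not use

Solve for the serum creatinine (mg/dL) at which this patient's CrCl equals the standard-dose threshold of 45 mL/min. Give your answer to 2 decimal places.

Standard dose requires CrCl ≥ 45 mL/min.
Set (140 − 25) × 44.3 / (72 × SCr) = 45
SCr = (140 − 25) × 44.3 / (72 × 45) = 1.572 mg/dL

1.57 mg/dL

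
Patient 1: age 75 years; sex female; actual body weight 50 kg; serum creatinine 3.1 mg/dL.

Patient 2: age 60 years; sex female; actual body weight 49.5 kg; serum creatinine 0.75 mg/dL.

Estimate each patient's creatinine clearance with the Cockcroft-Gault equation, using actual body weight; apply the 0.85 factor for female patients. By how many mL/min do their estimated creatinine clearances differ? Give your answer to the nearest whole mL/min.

Patient 1: CrCl = (140 − 75) × 50 / (72 × 3.1) × 0.85 = 3250.0 / 223.20 × 0.85 ≈ 12.4 mL/min
Patient 2: CrCl = (140 − 60) × 49.5 / (72 × 0.75) × 0.85 = 3960.0 / 54.00 × 0.85 ≈ 62.3 mL/min
|12.4 − 62.3| = 49.9 mL/min

50 mL/min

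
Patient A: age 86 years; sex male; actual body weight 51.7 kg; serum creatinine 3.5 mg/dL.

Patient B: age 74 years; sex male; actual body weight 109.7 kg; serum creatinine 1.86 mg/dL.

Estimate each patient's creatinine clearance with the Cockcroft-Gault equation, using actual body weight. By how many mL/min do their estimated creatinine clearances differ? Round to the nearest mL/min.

Patient A: CrCl = (140 − 86) × 51.7 / (72 × 3.5) = 2791.8 / 252.00 ≈ 11.1 mL/min
Patient B: CrCl = (140 − 74) × 109.7 / (72 × 1.86) = 7240.2 / 133.92 ≈ 54.1 mL/min
|11.1 − 54.1| = 43.0 mL/min

43 mL/min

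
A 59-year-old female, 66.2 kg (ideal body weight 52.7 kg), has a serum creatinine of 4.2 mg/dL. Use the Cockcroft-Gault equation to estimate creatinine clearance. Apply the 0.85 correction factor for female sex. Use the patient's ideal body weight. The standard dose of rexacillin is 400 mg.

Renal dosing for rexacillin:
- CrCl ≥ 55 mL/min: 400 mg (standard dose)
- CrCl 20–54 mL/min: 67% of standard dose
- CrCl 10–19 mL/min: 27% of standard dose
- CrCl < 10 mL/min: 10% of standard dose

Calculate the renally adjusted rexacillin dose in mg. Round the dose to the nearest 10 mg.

CrCl = (140 − 59) × 52.7 / (72 × 4.2) × 0.85 = 4268.7 / 302.40 × 0.85 ≈ 12.0 mL/min
CrCl ≈ 12 mL/min → bracket 10–19 mL/min.
27% of 400 mg = 108 mg → 110 mg

110 mg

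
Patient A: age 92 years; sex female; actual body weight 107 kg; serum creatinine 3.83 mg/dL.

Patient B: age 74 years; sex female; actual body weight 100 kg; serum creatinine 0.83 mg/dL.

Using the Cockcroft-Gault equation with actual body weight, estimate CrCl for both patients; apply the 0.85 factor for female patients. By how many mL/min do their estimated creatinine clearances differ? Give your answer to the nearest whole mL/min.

Patient A: CrCl = (140 − 92) × 107 / (72 × 3.83) × 0.85 = 5136.0 / 275.76 × 0.85 ≈ 15.8 mL/min
Patient B: CrCl = (140 − 74) × 100 / (72 × 0.83) × 0.85 = 6600.0 / 59.76 × 0.85 ≈ 93.9 mL/min
|15.8 − 93.9| = 78.1 mL/min

78 mL/min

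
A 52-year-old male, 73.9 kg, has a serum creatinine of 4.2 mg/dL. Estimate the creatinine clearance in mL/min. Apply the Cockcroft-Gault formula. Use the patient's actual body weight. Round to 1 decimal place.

CrCl = (140 − 52) × 73.9 / (72 × 4.2) = 6503.2 / 302.40 ≈ 21.5 mL/min

21.5 mL/min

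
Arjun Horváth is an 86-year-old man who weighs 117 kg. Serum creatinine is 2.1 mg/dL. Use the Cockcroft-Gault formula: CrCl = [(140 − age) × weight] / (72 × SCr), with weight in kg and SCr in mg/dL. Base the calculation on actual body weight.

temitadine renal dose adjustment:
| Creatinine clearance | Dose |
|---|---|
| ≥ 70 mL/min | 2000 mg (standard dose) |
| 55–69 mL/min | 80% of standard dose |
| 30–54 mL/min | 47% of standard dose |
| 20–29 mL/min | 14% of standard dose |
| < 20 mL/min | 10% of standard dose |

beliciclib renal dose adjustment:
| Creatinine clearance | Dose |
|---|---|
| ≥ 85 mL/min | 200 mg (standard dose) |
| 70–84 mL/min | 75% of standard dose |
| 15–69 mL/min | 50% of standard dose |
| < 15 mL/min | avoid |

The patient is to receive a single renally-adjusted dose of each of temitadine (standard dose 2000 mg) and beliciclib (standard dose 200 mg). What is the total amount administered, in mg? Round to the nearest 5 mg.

1040 mg

CrCl = (140 − 86) × 117 / (72 × 2.1) = 6318.0 / 151.20 ≈ 41.8 mL/min
CrCl ≈ 42 mL/min.
temitadine: 30–54 mL/min → 47% of 2000 mg = 940 mg.
beliciclib: 15–69 mL/min → 50% of 200 mg = 100 mg.
Total = 940 + 100 = 1040 mg.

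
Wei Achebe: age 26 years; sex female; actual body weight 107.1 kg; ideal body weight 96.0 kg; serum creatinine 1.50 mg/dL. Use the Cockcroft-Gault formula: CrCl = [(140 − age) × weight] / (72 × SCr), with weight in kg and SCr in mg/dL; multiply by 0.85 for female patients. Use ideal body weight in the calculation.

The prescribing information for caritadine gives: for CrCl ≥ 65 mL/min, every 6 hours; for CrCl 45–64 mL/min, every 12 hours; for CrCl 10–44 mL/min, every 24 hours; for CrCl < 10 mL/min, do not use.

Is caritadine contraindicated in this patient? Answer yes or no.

no

CrCl = (140 − 26) × 96 / (72 × 1.5) × 0.85 = 10944.0 / 108.00 × 0.85 ≈ 86.1 mL/min
CrCl ≈ 86 mL/min, which is ≥ 10 mL/min.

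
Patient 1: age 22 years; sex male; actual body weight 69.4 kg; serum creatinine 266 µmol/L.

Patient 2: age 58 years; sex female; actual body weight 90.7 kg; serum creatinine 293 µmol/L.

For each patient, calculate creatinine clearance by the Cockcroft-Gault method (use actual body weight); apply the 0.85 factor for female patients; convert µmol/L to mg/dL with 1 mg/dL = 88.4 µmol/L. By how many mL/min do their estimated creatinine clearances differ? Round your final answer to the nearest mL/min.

11 mL/min

Patient 1: SCr = 266 / 88.4 = 3.009 mg/dL
Patient 1: CrCl = (140 − 22) × 69.4 / (72 × 3.009) = 8189.2 / 216.65 ≈ 37.8 mL/min
Patient 2: SCr = 293 / 88.4 = 3.314 mg/dL
Patient 2: CrCl = (140 − 58) × 90.7 / (72 × 3.314) × 0.85 = 7437.4 / 238.61 × 0.85 ≈ 26.5 mL/min
|37.8 − 26.5| = 11.3 mL/min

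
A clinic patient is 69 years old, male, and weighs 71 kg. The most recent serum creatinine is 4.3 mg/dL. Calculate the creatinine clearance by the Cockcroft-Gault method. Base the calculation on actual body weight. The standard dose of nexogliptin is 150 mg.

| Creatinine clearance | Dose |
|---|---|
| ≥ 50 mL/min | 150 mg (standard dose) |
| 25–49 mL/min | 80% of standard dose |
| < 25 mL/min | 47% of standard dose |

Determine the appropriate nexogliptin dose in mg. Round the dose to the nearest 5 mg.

70 mg

CrCl = (140 − 69) × 71 / (72 × 4.3) = 5041.0 / 309.60 ≈ 16.3 mL/min
CrCl ≈ 16 mL/min → bracket < 25 mL/min.
47% of 150 mg = 70.5 mg → 70 mg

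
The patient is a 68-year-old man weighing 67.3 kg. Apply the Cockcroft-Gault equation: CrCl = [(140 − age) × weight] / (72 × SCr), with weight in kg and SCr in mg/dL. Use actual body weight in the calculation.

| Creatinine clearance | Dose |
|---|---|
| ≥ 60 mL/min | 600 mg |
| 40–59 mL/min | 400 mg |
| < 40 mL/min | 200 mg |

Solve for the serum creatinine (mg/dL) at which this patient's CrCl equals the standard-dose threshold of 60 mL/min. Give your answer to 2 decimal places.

1.12 mg/dL

Standard dose requires CrCl ≥ 60 mL/min.
Set (140 − 68) × 67.3 / (72 × SCr) = 60
SCr = (140 − 68) × 67.3 / (72 × 60) = 1.122 mg/dL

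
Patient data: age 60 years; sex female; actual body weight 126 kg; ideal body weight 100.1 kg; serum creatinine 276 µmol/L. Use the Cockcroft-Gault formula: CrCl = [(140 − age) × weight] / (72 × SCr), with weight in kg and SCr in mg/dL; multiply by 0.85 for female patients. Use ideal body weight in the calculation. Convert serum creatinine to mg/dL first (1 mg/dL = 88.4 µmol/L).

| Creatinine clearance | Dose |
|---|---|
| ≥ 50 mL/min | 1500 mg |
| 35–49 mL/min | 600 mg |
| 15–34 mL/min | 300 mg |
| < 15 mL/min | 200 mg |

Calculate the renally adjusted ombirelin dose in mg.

300 mg

SCr = 276 / 88.4 = 3.122 mg/dL
CrCl = (140 − 60) × 100.1 / (72 × 3.122) × 0.85 = 8008.0 / 224.78 × 0.85 ≈ 30.3 mL/min
CrCl ≈ 30 mL/min → bracket 15–34 mL/min.
Dose for this bracket: 300 mg.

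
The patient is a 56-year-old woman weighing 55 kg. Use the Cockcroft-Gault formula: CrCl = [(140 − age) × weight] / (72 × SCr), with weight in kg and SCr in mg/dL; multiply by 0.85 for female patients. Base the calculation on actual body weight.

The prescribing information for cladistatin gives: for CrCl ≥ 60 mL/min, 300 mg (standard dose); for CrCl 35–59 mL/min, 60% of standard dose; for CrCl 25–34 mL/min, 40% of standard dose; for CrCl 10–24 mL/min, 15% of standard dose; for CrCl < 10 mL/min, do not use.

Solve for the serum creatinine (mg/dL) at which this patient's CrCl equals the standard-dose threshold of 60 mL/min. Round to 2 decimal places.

Standard dose requires CrCl ≥ 60 mL/min.
Set (140 − 56) × 55 × 0.85 / (72 × SCr) = 60
SCr = (140 − 56) × 55 × 0.85 / (72 × 60) = 0.909 mg/dL

0.91 mg/dL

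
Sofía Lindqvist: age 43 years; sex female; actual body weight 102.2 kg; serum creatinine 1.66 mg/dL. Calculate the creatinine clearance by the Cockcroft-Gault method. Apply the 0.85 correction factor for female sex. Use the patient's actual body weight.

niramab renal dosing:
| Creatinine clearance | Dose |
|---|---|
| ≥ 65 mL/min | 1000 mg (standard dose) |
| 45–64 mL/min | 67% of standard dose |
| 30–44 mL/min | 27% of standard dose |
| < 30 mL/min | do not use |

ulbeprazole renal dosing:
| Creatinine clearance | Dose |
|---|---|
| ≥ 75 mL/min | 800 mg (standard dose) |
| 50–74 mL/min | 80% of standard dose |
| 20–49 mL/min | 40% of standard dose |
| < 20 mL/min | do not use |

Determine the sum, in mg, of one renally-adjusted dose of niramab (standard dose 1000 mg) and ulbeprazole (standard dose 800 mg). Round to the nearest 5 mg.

CrCl = (140 − 43) × 102.2 / (72 × 1.66) × 0.85 = 9913.4 / 119.52 × 0.85 ≈ 70.5 mL/min
CrCl ≈ 71 mL/min.
niramab: ≥ 65 mL/min → 100% of 1000 mg = 1000 mg.
ulbeprazole: 50–74 mL/min → 80% of 800 mg = 640 mg.
Total = 1000 + 640 = 1640 mg.

1640 mg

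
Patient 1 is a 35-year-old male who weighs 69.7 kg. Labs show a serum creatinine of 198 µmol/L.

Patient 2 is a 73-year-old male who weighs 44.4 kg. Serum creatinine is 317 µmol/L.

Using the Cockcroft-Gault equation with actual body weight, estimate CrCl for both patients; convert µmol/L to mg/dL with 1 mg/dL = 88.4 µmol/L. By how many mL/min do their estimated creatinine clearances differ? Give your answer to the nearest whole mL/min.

34 mL/min

Patient 1: SCr = 198 / 88.4 = 2.24 mg/dL
Patient 1: CrCl = (140 − 35) × 69.7 / (72 × 2.24) = 7318.5 / 161.28 ≈ 45.4 mL/min
Patient 2: SCr = 317 / 88.4 = 3.586 mg/dL
Patient 2: CrCl = (140 − 73) × 44.4 / (72 × 3.586) = 2974.8 / 258.19 ≈ 11.5 mL/min
|45.4 − 11.5| = 33.9 mL/min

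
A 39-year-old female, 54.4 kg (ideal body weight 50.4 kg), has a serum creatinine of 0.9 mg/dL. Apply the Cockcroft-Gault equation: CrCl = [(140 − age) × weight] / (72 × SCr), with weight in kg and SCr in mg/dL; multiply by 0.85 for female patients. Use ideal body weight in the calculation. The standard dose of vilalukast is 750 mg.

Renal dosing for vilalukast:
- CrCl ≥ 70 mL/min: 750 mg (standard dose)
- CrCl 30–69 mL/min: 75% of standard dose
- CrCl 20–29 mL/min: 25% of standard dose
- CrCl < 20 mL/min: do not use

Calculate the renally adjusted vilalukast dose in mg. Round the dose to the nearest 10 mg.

560 mg

CrCl = (140 − 39) × 50.4 / (72 × 0.9) × 0.85 = 5090.4 / 64.80 × 0.85 ≈ 66.8 mL/min
CrCl ≈ 67 mL/min → bracket 30–69 mL/min.
75% of 750 mg = 562.5 mg → 560 mg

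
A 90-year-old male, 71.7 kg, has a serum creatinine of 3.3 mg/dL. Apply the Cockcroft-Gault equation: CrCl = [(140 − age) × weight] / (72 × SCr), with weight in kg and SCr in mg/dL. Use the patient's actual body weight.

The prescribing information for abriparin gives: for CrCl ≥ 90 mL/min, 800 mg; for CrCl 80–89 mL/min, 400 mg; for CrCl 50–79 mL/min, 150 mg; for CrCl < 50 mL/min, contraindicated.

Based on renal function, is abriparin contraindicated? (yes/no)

yes

CrCl = (140 − 90) × 71.7 / (72 × 3.3) = 3585.0 / 237.60 ≈ 15.1 mL/min
CrCl ≈ 15 mL/min, which is < 50 mL/min.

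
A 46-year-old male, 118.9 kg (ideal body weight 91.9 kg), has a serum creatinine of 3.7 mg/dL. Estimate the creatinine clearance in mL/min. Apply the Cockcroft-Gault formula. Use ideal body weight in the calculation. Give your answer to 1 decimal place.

32.4 mL/min

CrCl = (140 − 46) × 91.9 / (72 × 3.7) = 8638.6 / 266.40 ≈ 32.4 mL/min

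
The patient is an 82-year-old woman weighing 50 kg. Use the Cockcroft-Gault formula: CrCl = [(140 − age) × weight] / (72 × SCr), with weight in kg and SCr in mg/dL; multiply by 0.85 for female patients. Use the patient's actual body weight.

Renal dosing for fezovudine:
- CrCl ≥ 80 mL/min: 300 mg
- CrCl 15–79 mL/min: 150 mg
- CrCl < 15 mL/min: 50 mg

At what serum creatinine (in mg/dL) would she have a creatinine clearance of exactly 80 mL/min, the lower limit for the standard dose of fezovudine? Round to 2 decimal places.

Standard dose requires CrCl ≥ 80 mL/min.
Set (140 − 82) × 50 × 0.85 / (72 × SCr) = 80
SCr = (140 − 82) × 50 × 0.85 / (72 × 80) = 0.428 mg/dL

0.43 mg/dL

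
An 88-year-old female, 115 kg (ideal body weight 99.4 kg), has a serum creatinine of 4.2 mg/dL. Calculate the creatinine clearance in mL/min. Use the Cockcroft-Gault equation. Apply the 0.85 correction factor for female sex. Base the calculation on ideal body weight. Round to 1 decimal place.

CrCl = (140 − 88) × 99.4 / (72 × 4.2) × 0.85 = 5168.8 / 302.40 × 0.85 ≈ 14.5 mL/min

14.5 mL/min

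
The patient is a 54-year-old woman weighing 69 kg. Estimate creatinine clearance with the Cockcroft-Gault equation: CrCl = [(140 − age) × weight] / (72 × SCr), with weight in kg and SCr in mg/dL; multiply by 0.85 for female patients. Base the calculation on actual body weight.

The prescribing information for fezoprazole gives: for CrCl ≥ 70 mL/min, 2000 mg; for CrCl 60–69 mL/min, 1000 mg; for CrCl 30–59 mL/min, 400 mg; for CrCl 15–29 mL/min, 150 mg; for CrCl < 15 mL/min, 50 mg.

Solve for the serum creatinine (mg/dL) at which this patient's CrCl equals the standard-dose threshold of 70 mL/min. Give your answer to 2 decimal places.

Standard dose requires CrCl ≥ 70 mL/min.
Set (140 − 54) × 69 × 0.85 / (72 × SCr) = 70
SCr = (140 − 54) × 69 × 0.85 / (72 × 70) = 1.001 mg/dL

1.00 mg/dL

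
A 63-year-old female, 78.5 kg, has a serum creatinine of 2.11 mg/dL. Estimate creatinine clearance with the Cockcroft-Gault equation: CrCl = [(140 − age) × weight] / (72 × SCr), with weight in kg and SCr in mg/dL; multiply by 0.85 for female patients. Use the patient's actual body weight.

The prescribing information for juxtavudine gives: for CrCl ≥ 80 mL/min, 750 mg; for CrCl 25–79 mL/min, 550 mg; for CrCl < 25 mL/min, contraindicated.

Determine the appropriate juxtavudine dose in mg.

CrCl = (140 − 63) × 78.5 / (72 × 2.11) × 0.85 = 6044.5 / 151.92 × 0.85 ≈ 33.8 mL/min
CrCl ≈ 34 mL/min → bracket 25–79 mL/min.
Dose for this bracket: 550 mg.

550 mg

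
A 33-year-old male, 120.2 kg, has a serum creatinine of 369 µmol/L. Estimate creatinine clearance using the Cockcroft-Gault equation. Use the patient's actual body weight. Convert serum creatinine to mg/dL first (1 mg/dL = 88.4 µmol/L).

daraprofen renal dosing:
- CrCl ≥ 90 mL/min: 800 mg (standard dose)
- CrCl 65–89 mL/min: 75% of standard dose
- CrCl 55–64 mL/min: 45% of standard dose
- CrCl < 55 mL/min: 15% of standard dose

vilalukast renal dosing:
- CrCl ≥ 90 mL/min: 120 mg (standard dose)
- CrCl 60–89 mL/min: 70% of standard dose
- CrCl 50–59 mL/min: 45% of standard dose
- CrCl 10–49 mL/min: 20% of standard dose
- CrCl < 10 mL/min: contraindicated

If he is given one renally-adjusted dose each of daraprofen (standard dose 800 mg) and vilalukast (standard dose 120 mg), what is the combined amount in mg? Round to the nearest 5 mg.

SCr = 369 / 88.4 = 4.174 mg/dL
CrCl = (140 − 33) × 120.2 / (72 × 4.174) = 12861.4 / 300.53 ≈ 42.8 mL/min
CrCl ≈ 43 mL/min.
daraprofen: < 55 mL/min → 15% of 800 mg = 120 mg.
vilalukast: 10–49 mL/min → 20% of 120 mg = 24 mg.
Total = 120 + 24 = 144 mg.

145 mg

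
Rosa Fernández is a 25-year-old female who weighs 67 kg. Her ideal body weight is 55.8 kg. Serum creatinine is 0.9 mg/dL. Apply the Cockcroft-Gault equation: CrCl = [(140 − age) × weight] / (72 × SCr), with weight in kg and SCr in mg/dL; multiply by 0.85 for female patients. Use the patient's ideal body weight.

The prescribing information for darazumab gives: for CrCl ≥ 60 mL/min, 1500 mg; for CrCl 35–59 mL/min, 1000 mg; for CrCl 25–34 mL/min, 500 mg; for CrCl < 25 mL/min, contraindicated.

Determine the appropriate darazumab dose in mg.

1500 mg

CrCl = (140 − 25) × 55.8 / (72 × 0.9) × 0.85 = 6417.0 / 64.80 × 0.85 ≈ 84.2 mL/min
CrCl ≈ 84 mL/min → bracket ≥ 60 mL/min.
Dose for this bracket: 1500 mg.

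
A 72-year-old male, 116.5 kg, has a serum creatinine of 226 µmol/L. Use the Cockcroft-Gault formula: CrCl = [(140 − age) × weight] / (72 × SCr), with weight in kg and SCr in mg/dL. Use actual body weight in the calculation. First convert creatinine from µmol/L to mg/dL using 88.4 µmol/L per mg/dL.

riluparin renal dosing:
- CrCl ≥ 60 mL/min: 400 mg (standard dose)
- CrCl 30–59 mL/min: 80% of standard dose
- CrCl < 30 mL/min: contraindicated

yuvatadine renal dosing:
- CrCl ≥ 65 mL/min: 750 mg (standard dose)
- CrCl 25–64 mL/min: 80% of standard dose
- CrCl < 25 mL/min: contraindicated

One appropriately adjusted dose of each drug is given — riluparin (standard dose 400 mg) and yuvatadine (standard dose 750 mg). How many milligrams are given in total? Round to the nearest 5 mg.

SCr = 226 / 88.4 = 2.557 mg/dL
CrCl = (140 − 72) × 116.5 / (72 × 2.557) = 7922.0 / 184.10 ≈ 43.0 mL/min
CrCl ≈ 43 mL/min.
riluparin: 30–59 mL/min → 80% of 400 mg = 320 mg.
yuvatadine: 25–64 mL/min → 80% of 750 mg = 600 mg.
Total = 320 + 600 = 920 mg.

920 mg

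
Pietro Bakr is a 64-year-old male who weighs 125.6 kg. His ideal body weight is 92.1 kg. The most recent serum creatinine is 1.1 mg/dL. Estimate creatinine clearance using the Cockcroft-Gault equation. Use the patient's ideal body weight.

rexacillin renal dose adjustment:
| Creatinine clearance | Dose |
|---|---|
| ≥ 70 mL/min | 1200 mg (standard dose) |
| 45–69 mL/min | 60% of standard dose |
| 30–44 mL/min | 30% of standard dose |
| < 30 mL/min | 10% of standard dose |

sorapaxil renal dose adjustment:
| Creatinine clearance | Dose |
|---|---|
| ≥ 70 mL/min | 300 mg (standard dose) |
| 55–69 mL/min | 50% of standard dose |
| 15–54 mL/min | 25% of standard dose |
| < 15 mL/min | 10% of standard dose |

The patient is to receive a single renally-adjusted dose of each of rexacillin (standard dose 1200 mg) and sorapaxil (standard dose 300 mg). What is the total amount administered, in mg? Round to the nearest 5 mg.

1500 mg

CrCl = (140 − 64) × 92.1 / (72 × 1.1) = 6999.6 / 79.20 ≈ 88.4 mL/min
CrCl ≈ 88 mL/min.
rexacillin: ≥ 70 mL/min → 100% of 1200 mg = 1200 mg.
sorapaxil: ≥ 70 mL/min → 100% of 300 mg = 300 mg.
Total = 1200 + 300 = 1500 mg.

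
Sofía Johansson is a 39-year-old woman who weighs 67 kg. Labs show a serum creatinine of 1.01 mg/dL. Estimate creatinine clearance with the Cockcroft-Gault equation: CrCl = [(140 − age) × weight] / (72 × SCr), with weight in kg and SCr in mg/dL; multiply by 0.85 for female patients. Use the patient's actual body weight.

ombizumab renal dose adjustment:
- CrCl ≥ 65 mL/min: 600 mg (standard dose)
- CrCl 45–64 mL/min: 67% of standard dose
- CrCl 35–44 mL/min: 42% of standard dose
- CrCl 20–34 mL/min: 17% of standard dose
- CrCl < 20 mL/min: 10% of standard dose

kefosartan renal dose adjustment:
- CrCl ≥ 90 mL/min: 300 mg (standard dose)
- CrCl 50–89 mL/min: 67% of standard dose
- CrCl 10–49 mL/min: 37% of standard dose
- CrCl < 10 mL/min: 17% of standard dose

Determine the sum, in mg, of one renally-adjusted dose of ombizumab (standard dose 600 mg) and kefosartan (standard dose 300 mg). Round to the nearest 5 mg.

800 mg

CrCl = (140 − 39) × 67 / (72 × 1.01) × 0.85 = 6767.0 / 72.72 × 0.85 ≈ 79.1 mL/min
CrCl ≈ 79 mL/min.
ombizumab: ≥ 65 mL/min → 100% of 600 mg = 600 mg.
kefosartan: 50–89 mL/min → 67% of 300 mg = 201 mg.
Total = 600 + 201 = 801 mg.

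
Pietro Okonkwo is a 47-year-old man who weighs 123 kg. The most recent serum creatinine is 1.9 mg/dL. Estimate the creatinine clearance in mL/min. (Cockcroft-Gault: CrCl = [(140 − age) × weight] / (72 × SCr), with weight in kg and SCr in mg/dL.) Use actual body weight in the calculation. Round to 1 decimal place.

83.6 mL/min

CrCl = (140 − 47) × 123 / (72 × 1.9) = 11439.0 / 136.80 ≈ 83.6 mL/min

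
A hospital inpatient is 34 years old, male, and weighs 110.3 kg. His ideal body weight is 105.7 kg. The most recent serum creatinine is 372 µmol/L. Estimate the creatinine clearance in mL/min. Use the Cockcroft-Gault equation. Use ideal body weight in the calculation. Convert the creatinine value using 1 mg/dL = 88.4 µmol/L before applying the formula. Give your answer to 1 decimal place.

SCr = 372 / 88.4 = 4.208 mg/dL
CrCl = (140 − 34) × 105.7 / (72 × 4.208) = 11204.2 / 302.98 ≈ 37.0 mL/min

37.0 mL/min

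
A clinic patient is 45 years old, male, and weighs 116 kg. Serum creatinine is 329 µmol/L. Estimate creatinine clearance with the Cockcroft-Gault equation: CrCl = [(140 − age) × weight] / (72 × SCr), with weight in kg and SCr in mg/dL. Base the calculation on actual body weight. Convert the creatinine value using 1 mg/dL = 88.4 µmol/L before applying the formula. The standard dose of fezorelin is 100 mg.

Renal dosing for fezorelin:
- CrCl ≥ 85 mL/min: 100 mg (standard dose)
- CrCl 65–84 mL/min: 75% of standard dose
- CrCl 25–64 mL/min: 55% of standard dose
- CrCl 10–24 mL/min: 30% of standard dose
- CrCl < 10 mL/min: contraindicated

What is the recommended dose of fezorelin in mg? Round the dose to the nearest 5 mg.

SCr = 329 / 88.4 = 3.722 mg/dL
CrCl = (140 − 45) × 116 / (72 × 3.722) = 11020.0 / 267.98 ≈ 41.1 mL/min
CrCl ≈ 41 mL/min → bracket 25–64 mL/min.
55% of 100 mg = 55 mg

55 mg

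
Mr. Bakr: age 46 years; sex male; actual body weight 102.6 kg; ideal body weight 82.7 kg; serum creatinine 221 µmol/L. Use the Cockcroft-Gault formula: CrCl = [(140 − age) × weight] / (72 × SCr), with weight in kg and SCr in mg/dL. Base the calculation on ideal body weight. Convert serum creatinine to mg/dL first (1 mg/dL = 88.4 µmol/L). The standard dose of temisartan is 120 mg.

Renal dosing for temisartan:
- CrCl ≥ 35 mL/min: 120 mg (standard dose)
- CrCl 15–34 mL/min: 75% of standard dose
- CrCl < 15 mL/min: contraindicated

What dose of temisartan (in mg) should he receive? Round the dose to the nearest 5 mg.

120 mg

SCr = 221 / 88.4 = 2.5 mg/dL
CrCl = (140 − 46) × 82.7 / (72 × 2.5) = 7773.8 / 180.00 ≈ 43.2 mL/min
CrCl ≈ 43 mL/min → bracket ≥ 35 mL/min.
100% of 120 mg = 120 mg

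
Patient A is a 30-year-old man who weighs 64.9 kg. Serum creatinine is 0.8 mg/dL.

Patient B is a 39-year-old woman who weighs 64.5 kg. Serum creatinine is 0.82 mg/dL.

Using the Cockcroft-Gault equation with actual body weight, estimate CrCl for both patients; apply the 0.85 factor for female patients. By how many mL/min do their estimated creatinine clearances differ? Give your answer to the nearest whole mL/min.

Patient A: CrCl = (140 − 30) × 64.9 / (72 × 0.8) = 7139.0 / 57.60 ≈ 123.9 mL/min
Patient B: CrCl = (140 − 39) × 64.5 / (72 × 0.82) × 0.85 = 6514.5 / 59.04 × 0.85 ≈ 93.8 mL/min
|123.9 − 93.8| = 30.1 mL/min

30 mL/min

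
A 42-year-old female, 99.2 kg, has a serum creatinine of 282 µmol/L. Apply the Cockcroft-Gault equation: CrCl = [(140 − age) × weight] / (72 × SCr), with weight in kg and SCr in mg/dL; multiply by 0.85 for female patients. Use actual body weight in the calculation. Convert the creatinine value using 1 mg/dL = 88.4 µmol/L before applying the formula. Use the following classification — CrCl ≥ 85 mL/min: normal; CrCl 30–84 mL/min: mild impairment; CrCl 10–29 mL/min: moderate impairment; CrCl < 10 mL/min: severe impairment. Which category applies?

SCr = 282 / 88.4 = 3.19 mg/dL
CrCl = (140 − 42) × 99.2 / (72 × 3.19) × 0.85 = 9721.6 / 229.68 × 0.85 ≈ 36.0 mL/min
36 mL/min falls in the 'mild impairment' range.

mild impairment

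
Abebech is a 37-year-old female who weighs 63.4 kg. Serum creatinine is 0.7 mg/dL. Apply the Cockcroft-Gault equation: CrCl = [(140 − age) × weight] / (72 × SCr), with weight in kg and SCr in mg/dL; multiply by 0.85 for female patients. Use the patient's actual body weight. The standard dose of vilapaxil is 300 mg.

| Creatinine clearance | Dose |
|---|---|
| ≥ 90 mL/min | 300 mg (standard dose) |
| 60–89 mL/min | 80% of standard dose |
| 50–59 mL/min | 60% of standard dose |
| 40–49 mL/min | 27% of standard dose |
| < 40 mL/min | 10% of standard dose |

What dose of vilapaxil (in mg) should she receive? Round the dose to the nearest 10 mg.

CrCl = (140 − 37) × 63.4 / (72 × 0.7) × 0.85 = 6530.2 / 50.40 × 0.85 ≈ 110.1 mL/min
CrCl ≈ 110 mL/min → bracket ≥ 90 mL/min.
100% of 300 mg = 300 mg

300 mg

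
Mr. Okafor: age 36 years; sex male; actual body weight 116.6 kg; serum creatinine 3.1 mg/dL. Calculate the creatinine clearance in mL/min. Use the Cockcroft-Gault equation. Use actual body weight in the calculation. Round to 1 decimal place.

54.3 mL/min

CrCl = (140 − 36) × 116.6 / (72 × 3.1) = 12126.4 / 223.20 ≈ 54.3 mL/min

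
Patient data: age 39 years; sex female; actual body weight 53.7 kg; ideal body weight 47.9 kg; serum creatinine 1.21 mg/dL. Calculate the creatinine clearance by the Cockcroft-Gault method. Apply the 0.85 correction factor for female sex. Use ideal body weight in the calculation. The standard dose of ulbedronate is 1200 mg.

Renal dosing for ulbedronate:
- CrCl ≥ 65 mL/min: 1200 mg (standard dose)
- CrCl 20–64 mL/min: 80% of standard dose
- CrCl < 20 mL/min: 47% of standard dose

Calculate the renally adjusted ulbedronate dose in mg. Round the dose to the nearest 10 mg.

960 mg

CrCl = (140 − 39) × 47.9 / (72 × 1.21) × 0.85 = 4837.9 / 87.12 × 0.85 ≈ 47.2 mL/min
CrCl ≈ 47 mL/min → bracket 20–64 mL/min.
80% of 1200 mg = 960 mg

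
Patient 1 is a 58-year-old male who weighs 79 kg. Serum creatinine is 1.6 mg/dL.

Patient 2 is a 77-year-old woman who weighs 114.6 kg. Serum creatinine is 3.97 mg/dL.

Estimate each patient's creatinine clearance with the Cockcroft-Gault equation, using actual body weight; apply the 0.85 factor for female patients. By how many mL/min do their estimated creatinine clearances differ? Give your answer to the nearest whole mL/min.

35 mL/min

Patient 1: CrCl = (140 − 58) × 79 / (72 × 1.6) = 6478.0 / 115.20 ≈ 56.2 mL/min
Patient 2: CrCl = (140 − 77) × 114.6 / (72 × 3.97) × 0.85 = 7219.8 / 285.84 × 0.85 ≈ 21.5 mL/min
|56.2 − 21.5| = 34.7 mL/min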